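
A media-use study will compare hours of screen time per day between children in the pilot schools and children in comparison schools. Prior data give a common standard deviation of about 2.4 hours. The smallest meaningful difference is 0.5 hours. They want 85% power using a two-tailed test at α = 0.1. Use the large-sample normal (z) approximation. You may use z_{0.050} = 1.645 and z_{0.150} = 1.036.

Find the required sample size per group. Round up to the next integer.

n = (z_{α/2} + z_β)² · (σ₁² + σ₂²) / δ²
  = (1.645 + 1.036)² · (2·2.4² = 11.52) / 0.5²
  = 7.1878 · 11.52 / 0.25
  = 331.21
Round up → n = 332 per group.

n = 332 per group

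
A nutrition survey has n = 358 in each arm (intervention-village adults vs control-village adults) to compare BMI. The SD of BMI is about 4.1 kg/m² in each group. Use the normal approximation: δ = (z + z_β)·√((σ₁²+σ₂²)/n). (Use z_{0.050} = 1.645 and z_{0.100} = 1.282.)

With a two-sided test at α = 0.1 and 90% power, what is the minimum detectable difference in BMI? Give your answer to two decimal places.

δ = (z_{α/2} + z_β) · √((σ₁²+σ₂²)/n)
  = (1.645 + 1.282) · √(33.62/358)
  = 2.927 · √0.09391
  = 2.927 · 0.3064
  = 0.8970

Minimum detectable difference ≈ 0.90 kg/m²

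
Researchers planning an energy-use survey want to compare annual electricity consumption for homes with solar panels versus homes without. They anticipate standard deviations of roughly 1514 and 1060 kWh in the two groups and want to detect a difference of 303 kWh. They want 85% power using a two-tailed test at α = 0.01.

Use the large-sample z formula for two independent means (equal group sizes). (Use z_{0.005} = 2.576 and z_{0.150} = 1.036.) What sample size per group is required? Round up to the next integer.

n = 486 per group

n = (z_{α/2} + z_β)² · (σ₁² + σ₂²) / δ²
  = (2.576 + 1.036)² · (1514² + 1060² = 3415796) / 303²
  = 13.0465 · 3415796 / 91809
  = 485.40
Round up → n = 486 per group.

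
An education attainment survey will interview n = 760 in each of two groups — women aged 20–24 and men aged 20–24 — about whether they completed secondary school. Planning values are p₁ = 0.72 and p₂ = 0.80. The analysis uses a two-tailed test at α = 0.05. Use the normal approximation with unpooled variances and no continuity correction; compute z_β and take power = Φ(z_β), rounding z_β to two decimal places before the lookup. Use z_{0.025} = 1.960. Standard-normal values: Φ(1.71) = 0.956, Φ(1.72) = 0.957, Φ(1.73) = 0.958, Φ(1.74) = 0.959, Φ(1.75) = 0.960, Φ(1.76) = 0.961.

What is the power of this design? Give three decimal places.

Power ≈ 0.956

z_β = |p₁−p₂|·√(n/[p₁q₁+p₂q₂]) − z_{α/2}
    = 0.08 · √(760/0.3616) − 1.960
    = 0.08 · 45.8451 − 1.960
    = 3.6676 − 1.960 = 1.7076 → 1.71
Power = Φ(1.71) = 0.956.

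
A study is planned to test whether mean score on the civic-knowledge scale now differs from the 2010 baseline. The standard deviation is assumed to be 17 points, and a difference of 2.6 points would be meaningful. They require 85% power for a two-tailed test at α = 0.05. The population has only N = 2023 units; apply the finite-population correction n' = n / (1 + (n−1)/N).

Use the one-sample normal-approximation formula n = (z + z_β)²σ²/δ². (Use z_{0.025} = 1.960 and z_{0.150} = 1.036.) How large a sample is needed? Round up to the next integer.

n = 323

n = (z_{α/2} + z_β)² · σ² / δ²
  = (1.960 + 1.036)² · 17² / 2.6²
  = 8.9760 · 289 / 6.76
  = 383.74
Finite-population correction (N = 2023): 383.74 / (1 + (383.74 − 1)/2023) = 322.69.
Round up → n = 323.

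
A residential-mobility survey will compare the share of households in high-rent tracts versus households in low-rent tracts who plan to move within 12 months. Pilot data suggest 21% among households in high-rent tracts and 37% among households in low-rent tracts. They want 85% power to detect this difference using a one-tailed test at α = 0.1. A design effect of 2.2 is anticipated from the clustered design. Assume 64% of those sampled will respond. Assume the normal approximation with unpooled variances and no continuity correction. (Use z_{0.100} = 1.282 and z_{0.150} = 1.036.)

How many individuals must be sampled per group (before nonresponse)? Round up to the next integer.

n = 288 per group

n = (z_α + z_β)² · [p₁(1−p₁) + p₂(1−p₂)] / (p₁ − p₂)²
  = (1.282 + 1.036)² · (0.21·0.79 + 0.37·0.63) / (-0.16)²
  = (2.318)² · (0.1659 + 0.2331) / 0.0256
  = 5.3731 · 0.3990 / 0.0256
  = 83.75
Design effect: 2.2 × 83.75 = 184.24.
Adjust for 64% response: 184.24 / 0.64 = 287.87.
Round up → n = 288 per group.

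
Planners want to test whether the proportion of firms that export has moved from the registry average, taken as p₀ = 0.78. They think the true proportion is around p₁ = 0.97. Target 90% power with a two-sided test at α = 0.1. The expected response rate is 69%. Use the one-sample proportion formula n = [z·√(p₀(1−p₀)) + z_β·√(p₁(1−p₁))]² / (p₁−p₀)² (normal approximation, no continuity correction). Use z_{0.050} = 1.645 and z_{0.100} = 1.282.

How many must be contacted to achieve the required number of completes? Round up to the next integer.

n = [z_{α/2}·√(p₀q₀) + z_β·√(p₁q₁)]² / (p₁ − p₀)²
  = [1.645·√(0.78·0.22) + 1.282·√(0.97·0.03)]² / (0.19)²
  = [1.645·0.4142 + 1.282·0.1706]² / 0.0361
  = [0.9001]² / 0.0361
  = 22.44
Adjust for 69% response: 22.44 / 0.69 = 32.53.
Round up → n = 33.

n = 33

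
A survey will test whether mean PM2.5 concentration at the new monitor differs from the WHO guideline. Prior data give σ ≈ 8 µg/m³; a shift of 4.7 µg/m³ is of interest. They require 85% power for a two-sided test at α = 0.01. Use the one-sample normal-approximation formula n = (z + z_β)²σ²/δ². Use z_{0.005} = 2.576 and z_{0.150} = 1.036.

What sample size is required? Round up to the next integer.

n = 38

n = (z_{α/2} + z_β)² · σ² / δ²
  = (2.576 + 1.036)² · 8² / 4.7²
  = 13.0465 · 64 / 22.09
  = 37.80
Round up → n = 38.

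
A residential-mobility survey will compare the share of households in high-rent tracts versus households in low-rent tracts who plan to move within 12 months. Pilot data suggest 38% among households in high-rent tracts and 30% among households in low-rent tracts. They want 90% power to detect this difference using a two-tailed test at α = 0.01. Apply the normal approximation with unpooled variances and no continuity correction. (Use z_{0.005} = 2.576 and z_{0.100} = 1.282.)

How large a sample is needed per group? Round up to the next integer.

n = 1037 per group

n = (z_{α/2} + z_β)² · [p₁(1−p₁) + p₂(1−p₂)] / (p₁ − p₂)²
  = (2.576 + 1.282)² · (0.38·0.62 + 0.30·0.70) / (0.08)²
  = (3.858)² · (0.2356 + 0.2100) / 0.0064
  = 14.8842 · 0.4456 / 0.0064
  = 1036.31
Round up → n = 1037 per group.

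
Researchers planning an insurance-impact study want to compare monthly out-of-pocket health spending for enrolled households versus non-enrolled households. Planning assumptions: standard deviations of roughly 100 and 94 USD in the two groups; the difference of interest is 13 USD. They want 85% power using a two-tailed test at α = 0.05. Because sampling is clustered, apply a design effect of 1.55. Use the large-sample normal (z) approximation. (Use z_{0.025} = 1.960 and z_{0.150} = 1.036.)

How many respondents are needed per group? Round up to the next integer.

n = 1551 per group

n = (z_{α/2} + z_β)² · (σ₁² + σ₂²) / δ²
  = (1.960 + 1.036)² · (100² + 94² = 18836) / 13²
  = 8.9760 · 18836 / 169
  = 1000.43
Design effect: 1.55 × 1000.43 = 1550.66.
Round up → n = 1551 per group.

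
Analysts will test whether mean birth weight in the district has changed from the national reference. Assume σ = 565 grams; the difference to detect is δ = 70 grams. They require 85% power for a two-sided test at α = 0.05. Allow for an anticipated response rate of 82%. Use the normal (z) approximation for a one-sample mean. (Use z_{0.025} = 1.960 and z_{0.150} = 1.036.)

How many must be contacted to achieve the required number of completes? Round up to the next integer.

n = (z_{α/2} + z_β)² · σ² / δ²
  = (1.960 + 1.036)² · 565² / 70²
  = 8.9760 · 319225 / 4900
  = 584.77
Adjust for 82% response: 584.77 / 0.82 = 713.13.
Round up → n = 714.

n = 714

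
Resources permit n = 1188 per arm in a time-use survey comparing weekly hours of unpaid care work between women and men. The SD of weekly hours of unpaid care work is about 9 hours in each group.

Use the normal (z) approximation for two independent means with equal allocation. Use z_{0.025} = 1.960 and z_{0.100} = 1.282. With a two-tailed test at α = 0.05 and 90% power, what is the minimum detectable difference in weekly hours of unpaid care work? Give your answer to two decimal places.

δ = (z_{α/2} + z_β) · √((σ₁²+σ₂²)/n)
  = (1.960 + 1.282) · √(162/1188)
  = 3.242 · √0.13636
  = 3.242 · 0.3693
  = 1.1972

Minimum detectable difference ≈ 1.20 hours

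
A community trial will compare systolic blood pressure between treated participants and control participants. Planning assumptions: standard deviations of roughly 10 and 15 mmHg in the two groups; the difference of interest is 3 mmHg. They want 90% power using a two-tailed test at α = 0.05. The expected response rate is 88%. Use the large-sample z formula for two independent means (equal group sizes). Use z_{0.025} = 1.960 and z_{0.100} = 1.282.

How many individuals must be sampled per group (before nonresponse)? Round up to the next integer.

n = 432 per group

n = (z_{α/2} + z_β)² · (σ₁² + σ₂²) / δ²
  = (1.960 + 1.282)² · (10² + 15² = 325) / 3²
  = 10.5106 · 325 / 9
  = 379.55
Adjust for 88% response: 379.55 / 0.88 = 431.30.
Round up → n = 432 per group.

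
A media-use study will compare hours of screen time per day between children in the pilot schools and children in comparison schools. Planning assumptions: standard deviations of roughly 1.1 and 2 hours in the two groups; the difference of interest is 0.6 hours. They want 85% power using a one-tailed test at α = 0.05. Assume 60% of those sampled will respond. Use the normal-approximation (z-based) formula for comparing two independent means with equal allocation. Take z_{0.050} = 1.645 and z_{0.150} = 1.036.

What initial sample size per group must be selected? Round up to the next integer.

n = 174 per group

n = (z_α + z_β)² · (σ₁² + σ₂²) / δ²
  = (1.645 + 1.036)² · (1.1² + 2² = 5.21) / 0.6²
  = 7.1878 · 5.21 / 0.36
  = 104.02
Adjust for 60% response: 104.02 / 0.60 = 173.37.
Round up → n = 174 per group.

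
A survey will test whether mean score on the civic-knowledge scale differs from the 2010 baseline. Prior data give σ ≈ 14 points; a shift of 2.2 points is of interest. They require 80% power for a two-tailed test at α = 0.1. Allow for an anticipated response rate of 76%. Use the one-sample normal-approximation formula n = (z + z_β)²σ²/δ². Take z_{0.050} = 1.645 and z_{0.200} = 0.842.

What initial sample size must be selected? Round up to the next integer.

n = (z_{α/2} + z_β)² · σ² / δ²
  = (1.645 + 0.842)² · 14² / 2.2²
  = 6.1852 · 196 / 4.84
  = 250.47
Adjust for 76% response: 250.47 / 0.76 = 329.57.
Round up → n = 330.

n = 330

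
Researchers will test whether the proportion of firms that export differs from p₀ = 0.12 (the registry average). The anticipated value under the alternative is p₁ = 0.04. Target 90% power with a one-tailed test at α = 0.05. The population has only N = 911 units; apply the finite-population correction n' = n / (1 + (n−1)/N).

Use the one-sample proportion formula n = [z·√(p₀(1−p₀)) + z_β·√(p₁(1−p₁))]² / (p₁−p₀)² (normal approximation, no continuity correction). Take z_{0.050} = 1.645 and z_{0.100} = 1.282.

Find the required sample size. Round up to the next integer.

n = [z_α·√(p₀q₀) + z_β·√(p₁q₁)]² / (p₁ − p₀)²
  = [1.645·√(0.12·0.88) + 1.282·√(0.04·0.96)]² / (-0.08)²
  = [1.645·0.3250 + 1.282·0.1960]² / 0.0064
  = [0.7858]² / 0.0064
  = 96.48
Finite-population correction (N = 911): 96.48 / (1 + (96.48 − 1)/911) = 87.32.
Round up → n = 88.

n = 88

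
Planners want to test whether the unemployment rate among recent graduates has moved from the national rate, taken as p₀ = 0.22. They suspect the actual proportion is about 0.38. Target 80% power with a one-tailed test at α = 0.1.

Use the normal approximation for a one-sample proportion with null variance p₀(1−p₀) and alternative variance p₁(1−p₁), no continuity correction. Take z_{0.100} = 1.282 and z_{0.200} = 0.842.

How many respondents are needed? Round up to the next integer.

n = [z_α·√(p₀q₀) + z_β·√(p₁q₁)]² / (p₁ − p₀)²
  = [1.282·√(0.22·0.78) + 0.842·√(0.38·0.62)]² / (0.16)²
  = [1.282·0.4142 + 0.842·0.4854]² / 0.0256
  = [0.9398]² / 0.0256
  = 34.50
Round up → n = 35.

n = 35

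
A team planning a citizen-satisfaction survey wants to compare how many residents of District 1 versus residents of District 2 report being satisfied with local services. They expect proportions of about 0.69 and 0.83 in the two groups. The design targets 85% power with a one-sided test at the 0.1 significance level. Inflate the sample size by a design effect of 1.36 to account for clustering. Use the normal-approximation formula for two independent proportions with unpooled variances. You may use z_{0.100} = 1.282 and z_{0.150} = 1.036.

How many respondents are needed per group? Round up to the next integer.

n = 133 per group

n = (z_α + z_β)² · [p₁(1−p₁) + p₂(1−p₂)] / (p₁ − p₂)²
  = (1.282 + 1.036)² · (0.69·0.31 + 0.83·0.17) / (-0.14)²
  = (2.318)² · (0.2139 + 0.1411) / 0.0196
  = 5.3731 · 0.3550 / 0.0196
  = 97.32
Design effect: 1.36 × 97.32 = 132.35.
Round up → n = 133 per group.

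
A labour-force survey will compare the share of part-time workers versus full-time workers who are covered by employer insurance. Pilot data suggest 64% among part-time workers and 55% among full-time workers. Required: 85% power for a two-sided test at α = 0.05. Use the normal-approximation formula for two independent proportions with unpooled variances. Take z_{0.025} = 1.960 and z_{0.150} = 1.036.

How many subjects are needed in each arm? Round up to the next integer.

n = 530 per group

n = (z_{α/2} + z_β)² · [p₁(1−p₁) + p₂(1−p₂)] / (p₁ − p₂)²
  = (1.960 + 1.036)² · (0.64·0.36 + 0.55·0.45) / (0.09)²
  = (2.996)² · (0.2304 + 0.2475) / 0.0081
  = 8.9760 · 0.4779 / 0.0081
  = 529.58
Round up → n = 530 per group.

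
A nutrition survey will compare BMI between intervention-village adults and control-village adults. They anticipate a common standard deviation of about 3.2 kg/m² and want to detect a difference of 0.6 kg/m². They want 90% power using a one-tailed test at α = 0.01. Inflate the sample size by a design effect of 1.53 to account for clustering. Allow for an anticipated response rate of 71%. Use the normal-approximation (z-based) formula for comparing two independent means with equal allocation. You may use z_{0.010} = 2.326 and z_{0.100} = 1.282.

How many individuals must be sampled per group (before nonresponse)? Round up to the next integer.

n = (z_α + z_β)² · (σ₁² + σ₂²) / δ²
  = (2.326 + 1.282)² · (2·3.2² = 20.48) / 0.6²
  = 13.0177 · 20.48 / 0.36
  = 740.56
Design effect: 1.53 × 740.56 = 1133.06.
Adjust for 71% response: 1133.06 / 0.71 = 1595.86.
Round up → n = 1596 per group.

n = 1596 per group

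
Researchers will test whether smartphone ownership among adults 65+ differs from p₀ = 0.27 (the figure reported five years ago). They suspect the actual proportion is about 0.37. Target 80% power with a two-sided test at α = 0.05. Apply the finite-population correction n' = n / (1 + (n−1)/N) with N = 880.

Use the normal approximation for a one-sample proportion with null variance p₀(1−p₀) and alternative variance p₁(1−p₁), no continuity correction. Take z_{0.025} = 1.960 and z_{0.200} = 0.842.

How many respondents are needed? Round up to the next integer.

n = 138

n = [z_{α/2}·√(p₀q₀) + z_β·√(p₁q₁)]² / (p₁ − p₀)²
  = [1.960·√(0.27·0.73) + 0.842·√(0.37·0.63)]² / (0.10)²
  = [1.960·0.4440 + 0.842·0.4828]² / 0.0100
  = [1.2767]² / 0.0100
  = 162.99
Finite-population correction (N = 880): 162.99 / (1 + (162.99 − 1)/880) = 137.65.
Round up → n = 138.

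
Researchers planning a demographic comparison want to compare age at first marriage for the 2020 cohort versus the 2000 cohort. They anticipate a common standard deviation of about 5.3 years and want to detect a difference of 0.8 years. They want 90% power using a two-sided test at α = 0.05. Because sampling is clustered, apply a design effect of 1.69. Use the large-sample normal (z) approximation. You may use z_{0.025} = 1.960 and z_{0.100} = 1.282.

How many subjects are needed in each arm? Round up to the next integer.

n = (z_{α/2} + z_β)² · (σ₁² + σ₂²) / δ²
  = (1.960 + 1.282)² · (2·5.3² = 56.18) / 0.8²
  = 10.5106 · 56.18 / 0.64
  = 922.63
Design effect: 1.69 × 922.63 = 1559.25.
Round up → n = 1560 per group.

n = 1560 per group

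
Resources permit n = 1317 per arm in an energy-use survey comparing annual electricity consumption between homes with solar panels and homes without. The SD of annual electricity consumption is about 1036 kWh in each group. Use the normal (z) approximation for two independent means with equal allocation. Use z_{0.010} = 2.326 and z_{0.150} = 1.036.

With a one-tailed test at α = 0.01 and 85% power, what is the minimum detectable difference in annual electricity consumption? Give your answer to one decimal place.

δ = (z_α + z_β) · √((σ₁²+σ₂²)/n)
  = (2.326 + 1.036) · √(2146592/1317)
  = 3.362 · √1629.9
  = 3.362 · 40.3721
  = 135.7312

Minimum detectable difference ≈ 135.7 kWh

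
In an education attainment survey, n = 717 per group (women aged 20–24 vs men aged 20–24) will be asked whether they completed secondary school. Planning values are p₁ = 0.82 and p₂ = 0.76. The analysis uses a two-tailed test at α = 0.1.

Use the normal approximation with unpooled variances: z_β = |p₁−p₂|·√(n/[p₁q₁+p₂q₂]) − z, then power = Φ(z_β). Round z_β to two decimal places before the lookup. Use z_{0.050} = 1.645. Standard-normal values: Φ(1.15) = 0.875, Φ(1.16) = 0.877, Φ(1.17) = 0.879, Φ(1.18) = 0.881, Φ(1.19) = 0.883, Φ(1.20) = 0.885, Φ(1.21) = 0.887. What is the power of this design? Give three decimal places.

Power ≈ 0.875

z_β = |p₁−p₂|·√(n/[p₁q₁+p₂q₂]) − z_{α/2}
    = 0.06 · √(717/0.3300) − 1.645
    = 0.06 · 46.6125 − 1.645
    = 2.7968 − 1.645 = 1.1518 → 1.15
Power = Φ(1.15) = 0.875.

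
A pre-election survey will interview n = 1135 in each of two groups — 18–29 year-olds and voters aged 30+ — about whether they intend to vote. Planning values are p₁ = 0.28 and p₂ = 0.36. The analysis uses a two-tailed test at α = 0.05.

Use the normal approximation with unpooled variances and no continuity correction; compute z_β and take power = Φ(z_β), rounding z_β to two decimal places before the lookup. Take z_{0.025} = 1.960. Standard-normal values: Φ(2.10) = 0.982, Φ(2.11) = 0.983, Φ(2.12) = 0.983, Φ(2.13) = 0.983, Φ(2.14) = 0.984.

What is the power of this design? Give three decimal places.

Power ≈ 0.984

z_β = |p₁−p₂|·√(n/[p₁q₁+p₂q₂]) − z_{α/2}
    = 0.08 · √(1135/0.4320) − 1.960
    = 0.08 · 51.2573 − 1.960
    = 4.1006 − 1.960 = 2.1406 → 2.14
Power = Φ(2.14) = 0.984.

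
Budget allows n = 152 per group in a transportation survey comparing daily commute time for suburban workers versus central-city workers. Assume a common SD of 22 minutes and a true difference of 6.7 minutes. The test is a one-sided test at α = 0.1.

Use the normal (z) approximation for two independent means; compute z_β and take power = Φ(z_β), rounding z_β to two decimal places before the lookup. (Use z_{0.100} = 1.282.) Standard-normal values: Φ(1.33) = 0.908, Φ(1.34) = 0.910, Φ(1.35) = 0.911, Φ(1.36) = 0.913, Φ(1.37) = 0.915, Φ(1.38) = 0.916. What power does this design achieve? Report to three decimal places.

Power ≈ 0.915

z_β = δ·√(n/(σ₁²+σ₂²)) − z_α
    = 6.7 · √(152/968) − 1.282
    = 6.7 · 0.39626 − 1.282
    = 2.6550 − 1.282 = 1.3730 → 1.37
Power = Φ(1.37) = 0.915.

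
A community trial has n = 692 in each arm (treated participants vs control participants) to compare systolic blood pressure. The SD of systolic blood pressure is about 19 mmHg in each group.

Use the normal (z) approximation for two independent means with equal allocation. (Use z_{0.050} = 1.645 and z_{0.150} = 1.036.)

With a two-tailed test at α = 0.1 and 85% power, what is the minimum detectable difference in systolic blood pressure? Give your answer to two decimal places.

Minimum detectable difference ≈ 2.74 mmHg

δ = (z_{α/2} + z_β) · √((σ₁²+σ₂²)/n)
  = (1.645 + 1.036) · √(722/692)
  = 2.681 · √1.0434
  = 2.681 · 1.0214
  = 2.7385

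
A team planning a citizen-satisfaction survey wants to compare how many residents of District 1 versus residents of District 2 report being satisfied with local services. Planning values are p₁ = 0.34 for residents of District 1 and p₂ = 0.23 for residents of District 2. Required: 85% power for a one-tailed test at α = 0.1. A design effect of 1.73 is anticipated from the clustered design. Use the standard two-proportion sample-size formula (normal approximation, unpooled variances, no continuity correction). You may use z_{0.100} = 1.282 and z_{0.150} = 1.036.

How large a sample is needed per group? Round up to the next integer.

n = (z_α + z_β)² · [p₁(1−p₁) + p₂(1−p₂)] / (p₁ − p₂)²
  = (1.282 + 1.036)² · (0.34·0.66 + 0.23·0.77) / (0.11)²
  = (2.318)² · (0.2244 + 0.1771) / 0.0121
  = 5.3731 · 0.4015 / 0.0121
  = 178.29
Design effect: 1.73 × 178.29 = 308.44.
Round up → n = 309 per group.

n = 309 per group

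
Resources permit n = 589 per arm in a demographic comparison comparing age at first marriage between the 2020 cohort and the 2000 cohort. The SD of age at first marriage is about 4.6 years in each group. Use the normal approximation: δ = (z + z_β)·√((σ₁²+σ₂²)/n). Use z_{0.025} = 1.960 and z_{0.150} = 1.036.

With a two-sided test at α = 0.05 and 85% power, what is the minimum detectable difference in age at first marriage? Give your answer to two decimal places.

Minimum detectable difference ≈ 0.80 years

δ = (z_{α/2} + z_β) · √((σ₁²+σ₂²)/n)
  = (1.960 + 1.036) · √(42.32/589)
  = 2.996 · √0.07185
  = 2.996 · 0.2680
  = 0.8031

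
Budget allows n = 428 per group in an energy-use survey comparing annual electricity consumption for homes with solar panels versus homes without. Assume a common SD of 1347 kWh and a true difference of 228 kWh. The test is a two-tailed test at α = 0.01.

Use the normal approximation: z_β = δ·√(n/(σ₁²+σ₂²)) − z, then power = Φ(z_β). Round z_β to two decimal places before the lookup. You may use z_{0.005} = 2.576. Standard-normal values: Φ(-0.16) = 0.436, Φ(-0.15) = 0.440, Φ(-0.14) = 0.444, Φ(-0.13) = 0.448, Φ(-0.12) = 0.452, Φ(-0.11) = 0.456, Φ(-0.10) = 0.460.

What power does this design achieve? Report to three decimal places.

Power ≈ 0.460

z_β = δ·√(n/(σ₁²+σ₂²)) − z_{α/2}
    = 228 · √(428/3628818) − 2.576
    = 228 · 0.01086 − 2.576
    = 2.4761 − 2.576 = -0.0999 → -0.10
Power = Φ(-0.10) = 0.460.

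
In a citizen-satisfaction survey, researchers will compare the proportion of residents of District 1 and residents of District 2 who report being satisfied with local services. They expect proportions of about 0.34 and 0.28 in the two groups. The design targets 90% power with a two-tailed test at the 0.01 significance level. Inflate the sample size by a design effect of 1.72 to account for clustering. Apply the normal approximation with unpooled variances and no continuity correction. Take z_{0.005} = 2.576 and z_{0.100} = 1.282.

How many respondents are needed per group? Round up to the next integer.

n = (z_{α/2} + z_β)² · [p₁(1−p₁) + p₂(1−p₂)] / (p₁ − p₂)²
  = (2.576 + 1.282)² · (0.34·0.66 + 0.28·0.72) / (0.06)²
  = (3.858)² · (0.2244 + 0.2016) / 0.0036
  = 14.8842 · 0.4260 / 0.0036
  = 1761.29
Design effect: 1.72 × 1761.29 = 3029.42.
Round up → n = 3030 per group.

n = 3030 per group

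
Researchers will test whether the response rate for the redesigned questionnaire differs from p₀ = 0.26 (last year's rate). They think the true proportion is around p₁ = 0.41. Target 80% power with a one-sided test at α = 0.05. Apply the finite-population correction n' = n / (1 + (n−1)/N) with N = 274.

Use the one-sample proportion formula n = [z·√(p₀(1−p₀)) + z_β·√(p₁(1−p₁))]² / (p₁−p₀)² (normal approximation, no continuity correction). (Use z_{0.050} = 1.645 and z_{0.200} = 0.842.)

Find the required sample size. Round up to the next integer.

n = 48

n = [z_α·√(p₀q₀) + z_β·√(p₁q₁)]² / (p₁ − p₀)²
  = [1.645·√(0.26·0.74) + 0.842·√(0.41·0.59)]² / (0.15)²
  = [1.645·0.4386 + 0.842·0.4918]² / 0.0225
  = [1.1357]² / 0.0225
  = 57.32
Finite-population correction (N = 274): 57.32 / (1 + (57.32 − 1)/274) = 47.55.
Round up → n = 48.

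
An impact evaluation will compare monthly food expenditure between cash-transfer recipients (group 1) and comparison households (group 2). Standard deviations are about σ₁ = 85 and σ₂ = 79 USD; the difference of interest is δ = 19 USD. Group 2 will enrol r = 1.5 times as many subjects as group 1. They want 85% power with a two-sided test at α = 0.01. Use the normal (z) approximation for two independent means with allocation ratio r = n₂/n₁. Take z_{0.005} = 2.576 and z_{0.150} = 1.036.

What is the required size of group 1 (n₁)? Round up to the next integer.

n₁ = 412

n₁ = (z_{α/2} + z_β)² · (σ₁² + σ₂²/r) / δ²
   = (2.576 + 1.036)² · (85² + 79²/1.5) / 19²
   = 13.0465 · (7225 + 4160.7) / 361
   = 13.0465 · 11385.7 / 361
   = 411.48
Round up → n₁ = 412; n₂ = r·n₁ = 1.5 × 412 = 618.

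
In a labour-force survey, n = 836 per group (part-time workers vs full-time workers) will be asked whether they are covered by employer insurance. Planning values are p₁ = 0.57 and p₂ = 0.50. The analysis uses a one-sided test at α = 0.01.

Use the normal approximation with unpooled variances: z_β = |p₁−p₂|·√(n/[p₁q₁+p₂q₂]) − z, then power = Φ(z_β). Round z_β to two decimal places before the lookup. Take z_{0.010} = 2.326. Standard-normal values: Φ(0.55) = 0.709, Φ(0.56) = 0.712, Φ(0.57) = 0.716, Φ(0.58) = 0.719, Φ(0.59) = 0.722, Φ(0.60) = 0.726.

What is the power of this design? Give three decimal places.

Power ≈ 0.709

z_β = |p₁−p₂|·√(n/[p₁q₁+p₂q₂]) − z_α
    = 0.07 · √(836/0.4951) − 2.326
    = 0.07 · 41.0919 − 2.326
    = 2.8764 − 2.326 = 0.5504 → 0.55
Power = Φ(0.55) = 0.709.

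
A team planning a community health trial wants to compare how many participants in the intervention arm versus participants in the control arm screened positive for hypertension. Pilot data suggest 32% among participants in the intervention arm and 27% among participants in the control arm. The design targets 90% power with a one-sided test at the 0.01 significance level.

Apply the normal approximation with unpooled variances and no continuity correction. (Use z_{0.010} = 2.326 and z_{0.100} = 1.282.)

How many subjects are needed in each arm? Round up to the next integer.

n = 2160 per group

n = (z_α + z_β)² · [p₁(1−p₁) + p₂(1−p₂)] / (p₁ − p₂)²
  = (2.326 + 1.282)² · (0.32·0.68 + 0.27·0.73) / (0.05)²
  = (3.608)² · (0.2176 + 0.1971) / 0.0025
  = 13.0177 · 0.4147 / 0.0025
  = 2159.37
Round up → n = 2160 per group.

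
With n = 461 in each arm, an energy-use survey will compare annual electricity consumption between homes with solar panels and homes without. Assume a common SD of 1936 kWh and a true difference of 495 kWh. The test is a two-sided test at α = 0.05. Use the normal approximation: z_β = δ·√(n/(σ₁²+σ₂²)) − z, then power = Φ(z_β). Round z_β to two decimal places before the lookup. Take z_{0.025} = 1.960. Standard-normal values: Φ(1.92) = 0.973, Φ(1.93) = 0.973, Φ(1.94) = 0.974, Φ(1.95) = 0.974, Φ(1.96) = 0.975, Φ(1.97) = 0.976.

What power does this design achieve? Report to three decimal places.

Power ≈ 0.973

z_β = δ·√(n/(σ₁²+σ₂²)) − z_{α/2}
    = 495 · √(461/7496192) − 1.960
    = 495 · 0.00784 − 1.960
    = 3.8818 − 1.960 = 1.9218 → 1.92
Power = Φ(1.92) = 0.973.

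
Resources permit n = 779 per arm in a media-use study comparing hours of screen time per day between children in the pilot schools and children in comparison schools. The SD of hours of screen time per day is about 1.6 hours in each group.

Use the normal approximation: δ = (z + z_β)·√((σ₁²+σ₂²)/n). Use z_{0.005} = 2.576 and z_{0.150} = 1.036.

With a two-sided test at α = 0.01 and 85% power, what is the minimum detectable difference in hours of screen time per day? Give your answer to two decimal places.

Minimum detectable difference ≈ 0.29 hours

δ = (z_{α/2} + z_β) · √((σ₁²+σ₂²)/n)
  = (2.576 + 1.036) · √(5.12/779)
  = 3.612 · √0.00657
  = 3.612 · 0.0811
  = 0.2928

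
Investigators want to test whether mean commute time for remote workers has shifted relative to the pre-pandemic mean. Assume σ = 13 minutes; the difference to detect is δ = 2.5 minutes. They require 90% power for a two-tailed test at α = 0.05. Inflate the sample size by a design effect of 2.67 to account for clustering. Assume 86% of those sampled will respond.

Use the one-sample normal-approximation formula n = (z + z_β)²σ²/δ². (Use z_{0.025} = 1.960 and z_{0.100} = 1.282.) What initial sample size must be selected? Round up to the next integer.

n = (z_{α/2} + z_β)² · σ² / δ²
  = (1.960 + 1.282)² · 13² / 2.5²
  = 10.5106 · 169 / 6.25
  = 284.21
Design effect: 2.67 × 284.21 = 758.83.
Adjust for 86% response: 758.83 / 0.86 = 882.36.
Round up → n = 883.

n = 883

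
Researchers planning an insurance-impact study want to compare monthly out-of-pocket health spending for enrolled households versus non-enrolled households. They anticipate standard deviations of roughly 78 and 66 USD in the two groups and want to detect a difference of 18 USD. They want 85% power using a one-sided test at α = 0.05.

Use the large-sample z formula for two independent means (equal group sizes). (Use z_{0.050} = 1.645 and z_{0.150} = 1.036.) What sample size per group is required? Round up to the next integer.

n = (z_α + z_β)² · (σ₁² + σ₂²) / δ²
  = (1.645 + 1.036)² · (78² + 66² = 10440) / 18²
  = 7.1878 · 10440 / 324
  = 231.61
Round up → n = 232 per group.

n = 232 per group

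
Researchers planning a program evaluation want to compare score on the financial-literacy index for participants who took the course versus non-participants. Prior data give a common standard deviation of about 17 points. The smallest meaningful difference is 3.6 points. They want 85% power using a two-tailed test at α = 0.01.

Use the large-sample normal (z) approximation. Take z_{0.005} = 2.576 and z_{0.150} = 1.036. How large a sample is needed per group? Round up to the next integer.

n = 582 per group

n = (z_{α/2} + z_β)² · (σ₁² + σ₂²) / δ²
  = (2.576 + 1.036)² · (2·17² = 578) / 3.6²
  = 13.0465 · 578 / 12.96
  = 581.86
Round up → n = 582 per group.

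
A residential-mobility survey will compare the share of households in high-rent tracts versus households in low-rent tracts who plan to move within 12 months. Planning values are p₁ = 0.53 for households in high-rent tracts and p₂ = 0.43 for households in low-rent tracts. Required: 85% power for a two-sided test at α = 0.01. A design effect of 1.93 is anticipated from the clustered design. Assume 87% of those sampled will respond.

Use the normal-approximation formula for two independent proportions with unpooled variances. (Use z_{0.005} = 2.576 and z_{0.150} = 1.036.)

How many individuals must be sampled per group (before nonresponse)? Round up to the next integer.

n = (z_{α/2} + z_β)² · [p₁(1−p₁) + p₂(1−p₂)] / (p₁ − p₂)²
  = (2.576 + 1.036)² · (0.53·0.47 + 0.43·0.57) / (0.10)²
  = (3.612)² · (0.2491 + 0.2451) / 0.0100
  = 13.0465 · 0.4942 / 0.0100
  = 644.76
Design effect: 1.93 × 644.76 = 1244.39.
Adjust for 87% response: 1244.39 / 0.87 = 1430.33.
Round up → n = 1431 per group.

n = 1431 per group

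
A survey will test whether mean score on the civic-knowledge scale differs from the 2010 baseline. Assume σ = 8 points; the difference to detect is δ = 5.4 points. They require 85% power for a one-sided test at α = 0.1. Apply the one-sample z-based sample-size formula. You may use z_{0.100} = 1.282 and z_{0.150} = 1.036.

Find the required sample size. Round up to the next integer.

n = (z_α + z_β)² · σ² / δ²
  = (1.282 + 1.036)² · 8² / 5.4²
  = 5.3731 · 64 / 29.16
  = 11.79
Round up → n = 12.

n = 12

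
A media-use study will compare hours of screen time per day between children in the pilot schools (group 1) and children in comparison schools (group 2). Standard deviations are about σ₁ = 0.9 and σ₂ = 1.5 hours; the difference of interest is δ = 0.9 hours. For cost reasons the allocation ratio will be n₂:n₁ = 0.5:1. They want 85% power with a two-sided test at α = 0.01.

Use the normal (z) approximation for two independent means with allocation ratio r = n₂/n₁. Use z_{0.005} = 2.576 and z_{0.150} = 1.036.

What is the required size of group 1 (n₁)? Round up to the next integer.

n₁ = 86

n₁ = (z_{α/2} + z_β)² · (σ₁² + σ₂²/r) / δ²
   = (2.576 + 1.036)² · (0.9² + 1.5²/0.5) / 0.9²
   = 13.0465 · (0.81 + 4.5) / 0.81
   = 13.0465 · 5.31 / 0.81
   = 85.53
Round up → n₁ = 86; n₂ = r·n₁ = 0.5 × 86 = 43.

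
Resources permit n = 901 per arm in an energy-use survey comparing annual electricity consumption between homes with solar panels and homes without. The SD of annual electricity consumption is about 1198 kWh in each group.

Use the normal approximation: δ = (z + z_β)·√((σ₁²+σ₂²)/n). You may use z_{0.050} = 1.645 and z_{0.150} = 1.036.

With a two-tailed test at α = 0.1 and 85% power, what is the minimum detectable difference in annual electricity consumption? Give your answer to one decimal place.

δ = (z_{α/2} + z_β) · √((σ₁²+σ₂²)/n)
  = (1.645 + 1.036) · √(2870408/901)
  = 2.681 · √3185.8
  = 2.681 · 56.4429
  = 151.3235

Minimum detectable difference ≈ 151.3 kWh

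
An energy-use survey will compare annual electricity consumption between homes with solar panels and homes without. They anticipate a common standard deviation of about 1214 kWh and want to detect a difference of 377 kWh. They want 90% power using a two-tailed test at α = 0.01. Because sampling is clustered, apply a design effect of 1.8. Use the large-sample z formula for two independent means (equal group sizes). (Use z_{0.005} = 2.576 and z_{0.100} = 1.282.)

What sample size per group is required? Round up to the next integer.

n = 556 per group

n = (z_{α/2} + z_β)² · (σ₁² + σ₂²) / δ²
  = (2.576 + 1.282)² · (2·1214² = 2947592) / 377²
  = 14.8842 · 2947592 / 142129
  = 308.68
Design effect: 1.8 × 308.68 = 555.62.
Round up → n = 556 per group.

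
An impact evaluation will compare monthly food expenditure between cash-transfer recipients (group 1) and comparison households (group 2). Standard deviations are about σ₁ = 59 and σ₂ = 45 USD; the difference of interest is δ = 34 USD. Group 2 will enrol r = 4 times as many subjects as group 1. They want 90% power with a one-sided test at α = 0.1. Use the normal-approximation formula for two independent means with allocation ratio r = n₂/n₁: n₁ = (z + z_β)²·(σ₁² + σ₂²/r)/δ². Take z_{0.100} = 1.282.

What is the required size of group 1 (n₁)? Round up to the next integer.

n₁ = 23

n₁ = (z_α + z_β)² · (σ₁² + σ₂²/r) / δ²
   = (1.282 + 1.282)² · (59² + 45²/4) / 34²
   = 6.5741 · (3481 + 506.25) / 1156
   = 6.5741 · 3987.2 / 1156
   = 22.68
Round up → n₁ = 23; n₂ = r·n₁ = 4 × 23 = 92.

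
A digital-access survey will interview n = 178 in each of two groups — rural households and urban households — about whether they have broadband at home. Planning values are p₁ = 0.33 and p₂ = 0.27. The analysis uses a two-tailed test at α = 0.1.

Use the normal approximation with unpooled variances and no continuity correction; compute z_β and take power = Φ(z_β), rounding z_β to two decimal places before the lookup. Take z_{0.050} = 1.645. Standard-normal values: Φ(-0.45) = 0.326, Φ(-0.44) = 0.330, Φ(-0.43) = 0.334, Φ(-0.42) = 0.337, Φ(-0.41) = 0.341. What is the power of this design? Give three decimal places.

z_β = |p₁−p₂|·√(n/[p₁q₁+p₂q₂]) − z_{α/2}
    = 0.06 · √(178/0.4182) − 1.645
    = 0.06 · 20.6309 − 1.645
    = 1.2379 − 1.645 = -0.4071 → -0.41
Power = Φ(-0.41) = 0.341.

Power ≈ 0.341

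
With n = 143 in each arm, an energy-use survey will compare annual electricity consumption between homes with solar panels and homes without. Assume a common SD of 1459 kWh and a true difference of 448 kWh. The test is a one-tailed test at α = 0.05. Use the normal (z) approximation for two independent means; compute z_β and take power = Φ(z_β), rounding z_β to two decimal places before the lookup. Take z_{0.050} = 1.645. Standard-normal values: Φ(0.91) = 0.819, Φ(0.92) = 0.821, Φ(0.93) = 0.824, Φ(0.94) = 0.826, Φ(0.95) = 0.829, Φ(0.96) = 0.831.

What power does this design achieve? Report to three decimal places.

Power ≈ 0.829

z_β = δ·√(n/(σ₁²+σ₂²)) − z_α
    = 448 · √(143/4257362) − 1.645
    = 448 · 0.00580 − 1.645
    = 2.5964 − 1.645 = 0.9514 → 0.95
Power = Φ(0.95) = 0.829.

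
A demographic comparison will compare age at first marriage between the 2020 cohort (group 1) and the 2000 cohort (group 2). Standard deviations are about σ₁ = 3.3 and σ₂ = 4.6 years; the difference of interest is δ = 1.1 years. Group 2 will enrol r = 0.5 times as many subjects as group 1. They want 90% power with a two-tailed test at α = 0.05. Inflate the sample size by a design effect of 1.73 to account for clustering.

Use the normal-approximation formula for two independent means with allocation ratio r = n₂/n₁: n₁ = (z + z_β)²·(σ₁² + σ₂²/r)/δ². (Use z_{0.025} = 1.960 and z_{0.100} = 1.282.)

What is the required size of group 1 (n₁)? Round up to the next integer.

n₁ = 800

n₁ = (z_{α/2} + z_β)² · (σ₁² + σ₂²/r) / δ²
   = (1.960 + 1.282)² · (3.3² + 4.6²/0.5) / 1.1²
   = 10.5106 · (10.89 + 42.32) / 1.21
   = 10.5106 · 53.21 / 1.21
   = 462.20
Design effect: 1.73 × 462.20 = 799.61.
Round up → n₁ = 800; n₂ = r·n₁ = 0.5 × 800 = 400.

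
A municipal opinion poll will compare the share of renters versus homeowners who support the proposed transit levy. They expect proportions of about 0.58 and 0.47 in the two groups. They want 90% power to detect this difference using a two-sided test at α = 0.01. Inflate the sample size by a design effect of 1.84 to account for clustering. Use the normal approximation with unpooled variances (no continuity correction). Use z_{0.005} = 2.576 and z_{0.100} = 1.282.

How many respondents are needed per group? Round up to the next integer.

n = 1116 per group

n = (z_{α/2} + z_β)² · [p₁(1−p₁) + p₂(1−p₂)] / (p₁ − p₂)²
  = (2.576 + 1.282)² · (0.58·0.42 + 0.47·0.53) / (0.11)²
  = (3.858)² · (0.2436 + 0.2491) / 0.0121
  = 14.8842 · 0.4927 / 0.0121
  = 606.07
Design effect: 1.84 × 606.07 = 1115.17.
Round up → n = 1116 per group.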